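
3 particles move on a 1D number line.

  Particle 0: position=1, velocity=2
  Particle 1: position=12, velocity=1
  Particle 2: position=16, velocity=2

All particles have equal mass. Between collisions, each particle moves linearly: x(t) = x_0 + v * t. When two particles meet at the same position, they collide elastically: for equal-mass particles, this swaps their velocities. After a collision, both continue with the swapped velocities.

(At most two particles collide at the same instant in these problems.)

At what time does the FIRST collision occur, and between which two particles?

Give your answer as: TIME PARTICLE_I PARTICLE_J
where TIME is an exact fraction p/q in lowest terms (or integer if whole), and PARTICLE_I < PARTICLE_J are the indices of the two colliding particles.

Pair (0,1): pos 1,12 vel 2,1 -> gap=11, closing at 1/unit, collide at t=11
Pair (1,2): pos 12,16 vel 1,2 -> not approaching (rel speed -1 <= 0)
Earliest collision: t=11 between 0 and 1

Answer: 11 0 1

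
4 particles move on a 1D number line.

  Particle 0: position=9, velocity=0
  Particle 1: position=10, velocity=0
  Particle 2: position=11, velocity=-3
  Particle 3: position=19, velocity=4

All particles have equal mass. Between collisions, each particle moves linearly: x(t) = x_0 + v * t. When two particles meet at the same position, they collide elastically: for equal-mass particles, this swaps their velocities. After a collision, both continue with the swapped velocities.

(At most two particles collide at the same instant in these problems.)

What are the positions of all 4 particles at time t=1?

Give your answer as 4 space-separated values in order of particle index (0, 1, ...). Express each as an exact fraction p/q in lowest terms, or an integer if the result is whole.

Collision at t=1/3: particles 1 and 2 swap velocities; positions: p0=9 p1=10 p2=10 p3=61/3; velocities now: v0=0 v1=-3 v2=0 v3=4
Collision at t=2/3: particles 0 and 1 swap velocities; positions: p0=9 p1=9 p2=10 p3=65/3; velocities now: v0=-3 v1=0 v2=0 v3=4
Advance to t=1 (no further collisions before then); velocities: v0=-3 v1=0 v2=0 v3=4; positions = 8 9 10 23

Answer: 8 9 10 23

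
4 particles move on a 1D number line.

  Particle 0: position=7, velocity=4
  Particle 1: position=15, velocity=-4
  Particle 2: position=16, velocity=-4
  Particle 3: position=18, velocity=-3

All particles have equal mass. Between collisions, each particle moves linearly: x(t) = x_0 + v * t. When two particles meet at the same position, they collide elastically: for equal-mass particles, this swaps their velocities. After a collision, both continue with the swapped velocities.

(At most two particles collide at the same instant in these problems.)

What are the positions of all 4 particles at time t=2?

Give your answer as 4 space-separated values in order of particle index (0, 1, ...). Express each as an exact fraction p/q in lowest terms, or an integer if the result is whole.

Answer: 7 8 12 15

Derivation:
Collision at t=1: particles 0 and 1 swap velocities; positions: p0=11 p1=11 p2=12 p3=15; velocities now: v0=-4 v1=4 v2=-4 v3=-3
Collision at t=9/8: particles 1 and 2 swap velocities; positions: p0=21/2 p1=23/2 p2=23/2 p3=117/8; velocities now: v0=-4 v1=-4 v2=4 v3=-3
Collision at t=11/7: particles 2 and 3 swap velocities; positions: p0=61/7 p1=68/7 p2=93/7 p3=93/7; velocities now: v0=-4 v1=-4 v2=-3 v3=4
Advance to t=2 (no further collisions before then); velocities: v0=-4 v1=-4 v2=-3 v3=4; positions = 7 8 12 15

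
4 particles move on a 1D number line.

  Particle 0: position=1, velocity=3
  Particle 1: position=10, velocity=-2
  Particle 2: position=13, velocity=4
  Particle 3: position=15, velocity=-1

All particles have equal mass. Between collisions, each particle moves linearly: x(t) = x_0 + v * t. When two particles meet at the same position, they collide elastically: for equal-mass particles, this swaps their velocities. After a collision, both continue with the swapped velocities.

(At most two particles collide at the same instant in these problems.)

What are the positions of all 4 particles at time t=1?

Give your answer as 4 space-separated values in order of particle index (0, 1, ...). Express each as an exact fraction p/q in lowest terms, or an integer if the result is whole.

Answer: 4 8 14 17

Derivation:
Collision at t=2/5: particles 2 and 3 swap velocities; positions: p0=11/5 p1=46/5 p2=73/5 p3=73/5; velocities now: v0=3 v1=-2 v2=-1 v3=4
Advance to t=1 (no further collisions before then); velocities: v0=3 v1=-2 v2=-1 v3=4; positions = 4 8 14 17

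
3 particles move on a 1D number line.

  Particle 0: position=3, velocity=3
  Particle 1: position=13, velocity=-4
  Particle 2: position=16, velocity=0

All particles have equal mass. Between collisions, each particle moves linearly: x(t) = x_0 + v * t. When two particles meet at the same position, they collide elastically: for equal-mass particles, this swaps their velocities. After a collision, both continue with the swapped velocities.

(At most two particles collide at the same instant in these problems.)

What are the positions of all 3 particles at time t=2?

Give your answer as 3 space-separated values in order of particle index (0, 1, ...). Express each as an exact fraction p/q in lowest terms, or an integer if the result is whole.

Collision at t=10/7: particles 0 and 1 swap velocities; positions: p0=51/7 p1=51/7 p2=16; velocities now: v0=-4 v1=3 v2=0
Advance to t=2 (no further collisions before then); velocities: v0=-4 v1=3 v2=0; positions = 5 9 16

Answer: 5 9 16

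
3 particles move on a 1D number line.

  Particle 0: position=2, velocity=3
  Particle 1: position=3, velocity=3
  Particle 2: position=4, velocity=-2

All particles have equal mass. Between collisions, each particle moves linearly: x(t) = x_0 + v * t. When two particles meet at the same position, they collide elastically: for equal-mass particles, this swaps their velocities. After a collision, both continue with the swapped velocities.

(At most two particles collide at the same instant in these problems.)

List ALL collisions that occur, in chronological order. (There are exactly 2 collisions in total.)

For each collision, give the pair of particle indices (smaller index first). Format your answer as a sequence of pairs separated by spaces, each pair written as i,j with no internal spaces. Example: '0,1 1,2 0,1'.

Collision at t=1/5: particles 1 and 2 swap velocities; positions: p0=13/5 p1=18/5 p2=18/5; velocities now: v0=3 v1=-2 v2=3
Collision at t=2/5: particles 0 and 1 swap velocities; positions: p0=16/5 p1=16/5 p2=21/5; velocities now: v0=-2 v1=3 v2=3

Answer: 1,2 0,1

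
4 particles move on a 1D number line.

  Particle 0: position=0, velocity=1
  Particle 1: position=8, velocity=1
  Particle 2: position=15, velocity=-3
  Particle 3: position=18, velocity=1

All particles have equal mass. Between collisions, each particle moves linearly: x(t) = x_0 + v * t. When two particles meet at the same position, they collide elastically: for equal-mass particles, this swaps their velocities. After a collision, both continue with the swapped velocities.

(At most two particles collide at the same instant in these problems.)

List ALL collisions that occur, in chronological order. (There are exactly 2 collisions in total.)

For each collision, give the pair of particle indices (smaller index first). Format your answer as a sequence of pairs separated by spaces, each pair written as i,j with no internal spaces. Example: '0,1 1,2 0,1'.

Answer: 1,2 0,1

Derivation:
Collision at t=7/4: particles 1 and 2 swap velocities; positions: p0=7/4 p1=39/4 p2=39/4 p3=79/4; velocities now: v0=1 v1=-3 v2=1 v3=1
Collision at t=15/4: particles 0 and 1 swap velocities; positions: p0=15/4 p1=15/4 p2=47/4 p3=87/4; velocities now: v0=-3 v1=1 v2=1 v3=1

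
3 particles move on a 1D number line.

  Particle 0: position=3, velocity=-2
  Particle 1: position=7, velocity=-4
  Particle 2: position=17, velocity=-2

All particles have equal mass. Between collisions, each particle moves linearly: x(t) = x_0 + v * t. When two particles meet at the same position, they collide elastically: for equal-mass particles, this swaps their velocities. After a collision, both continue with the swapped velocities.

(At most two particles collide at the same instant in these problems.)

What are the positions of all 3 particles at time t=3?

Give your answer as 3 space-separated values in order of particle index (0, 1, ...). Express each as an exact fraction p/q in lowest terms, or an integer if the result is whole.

Collision at t=2: particles 0 and 1 swap velocities; positions: p0=-1 p1=-1 p2=13; velocities now: v0=-4 v1=-2 v2=-2
Advance to t=3 (no further collisions before then); velocities: v0=-4 v1=-2 v2=-2; positions = -5 -3 11

Answer: -5 -3 11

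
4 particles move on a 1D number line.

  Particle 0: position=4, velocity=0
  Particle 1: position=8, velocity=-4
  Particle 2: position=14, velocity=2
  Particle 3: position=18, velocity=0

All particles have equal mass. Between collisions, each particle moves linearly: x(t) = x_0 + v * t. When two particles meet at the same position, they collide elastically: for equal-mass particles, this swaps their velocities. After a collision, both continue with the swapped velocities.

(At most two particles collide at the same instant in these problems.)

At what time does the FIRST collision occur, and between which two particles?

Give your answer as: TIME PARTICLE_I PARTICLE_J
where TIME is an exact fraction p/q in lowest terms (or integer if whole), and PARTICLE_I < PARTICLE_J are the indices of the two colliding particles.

Pair (0,1): pos 4,8 vel 0,-4 -> gap=4, closing at 4/unit, collide at t=1
Pair (1,2): pos 8,14 vel -4,2 -> not approaching (rel speed -6 <= 0)
Pair (2,3): pos 14,18 vel 2,0 -> gap=4, closing at 2/unit, collide at t=2
Earliest collision: t=1 between 0 and 1

Answer: 1 0 1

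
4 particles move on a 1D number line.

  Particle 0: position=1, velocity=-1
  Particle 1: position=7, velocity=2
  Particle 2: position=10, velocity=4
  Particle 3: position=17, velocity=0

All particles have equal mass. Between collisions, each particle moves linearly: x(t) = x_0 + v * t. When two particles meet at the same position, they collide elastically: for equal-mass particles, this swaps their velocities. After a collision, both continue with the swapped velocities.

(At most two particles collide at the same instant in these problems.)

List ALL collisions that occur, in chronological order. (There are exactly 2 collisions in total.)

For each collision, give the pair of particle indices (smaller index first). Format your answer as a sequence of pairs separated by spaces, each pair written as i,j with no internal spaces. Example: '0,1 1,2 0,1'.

Answer: 2,3 1,2

Derivation:
Collision at t=7/4: particles 2 and 3 swap velocities; positions: p0=-3/4 p1=21/2 p2=17 p3=17; velocities now: v0=-1 v1=2 v2=0 v3=4
Collision at t=5: particles 1 and 2 swap velocities; positions: p0=-4 p1=17 p2=17 p3=30; velocities now: v0=-1 v1=0 v2=2 v3=4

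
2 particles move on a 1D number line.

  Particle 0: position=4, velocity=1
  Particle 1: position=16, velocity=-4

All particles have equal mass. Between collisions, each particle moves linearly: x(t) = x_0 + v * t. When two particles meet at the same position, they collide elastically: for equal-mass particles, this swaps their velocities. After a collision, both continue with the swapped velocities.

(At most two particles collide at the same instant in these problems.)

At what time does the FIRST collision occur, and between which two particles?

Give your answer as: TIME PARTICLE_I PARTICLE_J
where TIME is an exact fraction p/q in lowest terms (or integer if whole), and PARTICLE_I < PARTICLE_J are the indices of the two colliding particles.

Pair (0,1): pos 4,16 vel 1,-4 -> gap=12, closing at 5/unit, collide at t=12/5
Earliest collision: t=12/5 between 0 and 1

Answer: 12/5 0 1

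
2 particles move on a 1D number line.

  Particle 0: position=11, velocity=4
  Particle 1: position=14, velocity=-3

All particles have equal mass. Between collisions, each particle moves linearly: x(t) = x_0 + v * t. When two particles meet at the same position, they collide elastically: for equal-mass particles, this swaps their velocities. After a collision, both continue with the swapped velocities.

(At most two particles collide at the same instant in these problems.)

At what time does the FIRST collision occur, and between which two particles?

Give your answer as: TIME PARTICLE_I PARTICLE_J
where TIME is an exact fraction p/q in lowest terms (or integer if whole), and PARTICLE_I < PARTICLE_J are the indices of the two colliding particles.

Answer: 3/7 0 1

Derivation:
Pair (0,1): pos 11,14 vel 4,-3 -> gap=3, closing at 7/unit, collide at t=3/7
Earliest collision: t=3/7 between 0 and 1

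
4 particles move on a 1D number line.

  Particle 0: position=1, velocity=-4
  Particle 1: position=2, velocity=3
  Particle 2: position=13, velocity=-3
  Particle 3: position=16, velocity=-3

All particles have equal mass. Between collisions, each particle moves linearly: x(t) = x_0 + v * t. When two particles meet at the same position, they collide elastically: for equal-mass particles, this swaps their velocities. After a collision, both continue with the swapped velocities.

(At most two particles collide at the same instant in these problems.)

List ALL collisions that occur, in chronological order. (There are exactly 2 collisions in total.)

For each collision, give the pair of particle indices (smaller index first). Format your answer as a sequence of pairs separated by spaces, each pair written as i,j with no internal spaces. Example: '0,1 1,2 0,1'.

Answer: 1,2 2,3

Derivation:
Collision at t=11/6: particles 1 and 2 swap velocities; positions: p0=-19/3 p1=15/2 p2=15/2 p3=21/2; velocities now: v0=-4 v1=-3 v2=3 v3=-3
Collision at t=7/3: particles 2 and 3 swap velocities; positions: p0=-25/3 p1=6 p2=9 p3=9; velocities now: v0=-4 v1=-3 v2=-3 v3=3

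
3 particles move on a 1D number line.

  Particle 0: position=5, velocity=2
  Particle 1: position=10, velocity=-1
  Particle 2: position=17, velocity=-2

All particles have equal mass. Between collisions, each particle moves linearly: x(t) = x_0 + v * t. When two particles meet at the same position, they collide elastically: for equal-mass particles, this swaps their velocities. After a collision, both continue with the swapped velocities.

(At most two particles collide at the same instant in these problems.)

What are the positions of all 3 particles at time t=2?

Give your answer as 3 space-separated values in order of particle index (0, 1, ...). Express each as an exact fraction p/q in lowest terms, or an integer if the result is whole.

Answer: 8 9 13

Derivation:
Collision at t=5/3: particles 0 and 1 swap velocities; positions: p0=25/3 p1=25/3 p2=41/3; velocities now: v0=-1 v1=2 v2=-2
Advance to t=2 (no further collisions before then); velocities: v0=-1 v1=2 v2=-2; positions = 8 9 13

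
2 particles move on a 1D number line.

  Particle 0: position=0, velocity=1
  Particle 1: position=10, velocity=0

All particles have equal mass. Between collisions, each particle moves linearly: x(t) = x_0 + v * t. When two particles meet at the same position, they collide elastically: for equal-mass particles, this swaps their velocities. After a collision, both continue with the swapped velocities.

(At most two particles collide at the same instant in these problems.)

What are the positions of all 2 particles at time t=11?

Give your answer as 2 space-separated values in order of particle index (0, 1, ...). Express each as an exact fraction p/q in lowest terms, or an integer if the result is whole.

Answer: 10 11

Derivation:
Collision at t=10: particles 0 and 1 swap velocities; positions: p0=10 p1=10; velocities now: v0=0 v1=1
Advance to t=11 (no further collisions before then); velocities: v0=0 v1=1; positions = 10 11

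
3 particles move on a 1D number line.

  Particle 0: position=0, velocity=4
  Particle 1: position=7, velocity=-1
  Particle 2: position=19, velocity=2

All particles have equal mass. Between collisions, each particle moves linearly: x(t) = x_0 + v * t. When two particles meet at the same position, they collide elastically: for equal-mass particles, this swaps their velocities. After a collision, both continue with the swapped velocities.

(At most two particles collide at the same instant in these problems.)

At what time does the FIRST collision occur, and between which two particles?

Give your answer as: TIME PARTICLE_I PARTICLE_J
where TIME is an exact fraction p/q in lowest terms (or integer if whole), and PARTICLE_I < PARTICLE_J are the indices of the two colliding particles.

Pair (0,1): pos 0,7 vel 4,-1 -> gap=7, closing at 5/unit, collide at t=7/5
Pair (1,2): pos 7,19 vel -1,2 -> not approaching (rel speed -3 <= 0)
Earliest collision: t=7/5 between 0 and 1

Answer: 7/5 0 1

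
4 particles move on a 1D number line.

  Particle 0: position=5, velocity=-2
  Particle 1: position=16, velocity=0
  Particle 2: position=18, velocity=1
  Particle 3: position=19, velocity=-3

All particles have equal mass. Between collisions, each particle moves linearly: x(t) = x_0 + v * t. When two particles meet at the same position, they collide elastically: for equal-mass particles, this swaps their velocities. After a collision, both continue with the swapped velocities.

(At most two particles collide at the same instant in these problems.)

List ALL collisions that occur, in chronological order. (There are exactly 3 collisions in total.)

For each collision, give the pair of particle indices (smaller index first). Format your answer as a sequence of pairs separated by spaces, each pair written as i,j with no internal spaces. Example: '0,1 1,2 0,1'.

Answer: 2,3 1,2 0,1

Derivation:
Collision at t=1/4: particles 2 and 3 swap velocities; positions: p0=9/2 p1=16 p2=73/4 p3=73/4; velocities now: v0=-2 v1=0 v2=-3 v3=1
Collision at t=1: particles 1 and 2 swap velocities; positions: p0=3 p1=16 p2=16 p3=19; velocities now: v0=-2 v1=-3 v2=0 v3=1
Collision at t=14: particles 0 and 1 swap velocities; positions: p0=-23 p1=-23 p2=16 p3=32; velocities now: v0=-3 v1=-2 v2=0 v3=1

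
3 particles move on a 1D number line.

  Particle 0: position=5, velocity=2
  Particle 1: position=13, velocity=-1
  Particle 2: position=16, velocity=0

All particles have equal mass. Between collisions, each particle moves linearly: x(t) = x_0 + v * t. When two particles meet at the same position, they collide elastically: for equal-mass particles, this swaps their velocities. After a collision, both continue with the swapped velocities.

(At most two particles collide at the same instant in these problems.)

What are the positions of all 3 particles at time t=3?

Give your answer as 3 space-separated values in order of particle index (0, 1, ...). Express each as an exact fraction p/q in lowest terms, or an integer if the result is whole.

Answer: 10 11 16

Derivation:
Collision at t=8/3: particles 0 and 1 swap velocities; positions: p0=31/3 p1=31/3 p2=16; velocities now: v0=-1 v1=2 v2=0
Advance to t=3 (no further collisions before then); velocities: v0=-1 v1=2 v2=0; positions = 10 11 16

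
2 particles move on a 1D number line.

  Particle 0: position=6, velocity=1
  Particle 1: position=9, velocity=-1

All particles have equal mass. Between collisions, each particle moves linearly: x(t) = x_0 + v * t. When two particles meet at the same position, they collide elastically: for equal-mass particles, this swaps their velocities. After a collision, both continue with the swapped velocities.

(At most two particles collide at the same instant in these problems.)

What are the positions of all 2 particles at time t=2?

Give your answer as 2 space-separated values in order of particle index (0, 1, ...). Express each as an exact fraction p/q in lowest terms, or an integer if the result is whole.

Collision at t=3/2: particles 0 and 1 swap velocities; positions: p0=15/2 p1=15/2; velocities now: v0=-1 v1=1
Advance to t=2 (no further collisions before then); velocities: v0=-1 v1=1; positions = 7 8

Answer: 7 8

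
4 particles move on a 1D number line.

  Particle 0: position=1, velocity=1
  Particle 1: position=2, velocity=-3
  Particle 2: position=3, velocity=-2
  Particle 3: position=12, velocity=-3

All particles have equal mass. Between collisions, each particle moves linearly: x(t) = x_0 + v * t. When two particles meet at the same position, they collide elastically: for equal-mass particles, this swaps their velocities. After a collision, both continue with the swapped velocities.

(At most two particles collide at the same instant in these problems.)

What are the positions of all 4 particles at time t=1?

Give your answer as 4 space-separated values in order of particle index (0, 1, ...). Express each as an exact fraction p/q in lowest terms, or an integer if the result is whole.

Collision at t=1/4: particles 0 and 1 swap velocities; positions: p0=5/4 p1=5/4 p2=5/2 p3=45/4; velocities now: v0=-3 v1=1 v2=-2 v3=-3
Collision at t=2/3: particles 1 and 2 swap velocities; positions: p0=0 p1=5/3 p2=5/3 p3=10; velocities now: v0=-3 v1=-2 v2=1 v3=-3
Advance to t=1 (no further collisions before then); velocities: v0=-3 v1=-2 v2=1 v3=-3; positions = -1 1 2 9

Answer: -1 1 2 9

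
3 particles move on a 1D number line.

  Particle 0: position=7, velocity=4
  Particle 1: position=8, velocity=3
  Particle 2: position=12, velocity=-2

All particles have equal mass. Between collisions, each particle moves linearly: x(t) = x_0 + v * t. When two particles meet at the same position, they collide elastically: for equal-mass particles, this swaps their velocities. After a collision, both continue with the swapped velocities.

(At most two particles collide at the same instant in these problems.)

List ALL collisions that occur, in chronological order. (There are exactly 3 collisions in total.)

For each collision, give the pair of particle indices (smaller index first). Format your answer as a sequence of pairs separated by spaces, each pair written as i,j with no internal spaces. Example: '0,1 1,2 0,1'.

Answer: 1,2 0,1 1,2

Derivation:
Collision at t=4/5: particles 1 and 2 swap velocities; positions: p0=51/5 p1=52/5 p2=52/5; velocities now: v0=4 v1=-2 v2=3
Collision at t=5/6: particles 0 and 1 swap velocities; positions: p0=31/3 p1=31/3 p2=21/2; velocities now: v0=-2 v1=4 v2=3
Collision at t=1: particles 1 and 2 swap velocities; positions: p0=10 p1=11 p2=11; velocities now: v0=-2 v1=3 v2=4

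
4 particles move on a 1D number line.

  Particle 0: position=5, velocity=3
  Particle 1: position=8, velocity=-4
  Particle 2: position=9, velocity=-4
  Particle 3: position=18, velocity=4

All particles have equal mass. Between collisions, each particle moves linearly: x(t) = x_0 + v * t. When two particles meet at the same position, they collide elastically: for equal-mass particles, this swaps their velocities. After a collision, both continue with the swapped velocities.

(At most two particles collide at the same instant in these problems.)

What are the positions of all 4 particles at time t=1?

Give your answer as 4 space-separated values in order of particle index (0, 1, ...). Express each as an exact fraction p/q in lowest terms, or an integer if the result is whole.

Answer: 4 5 8 22

Derivation:
Collision at t=3/7: particles 0 and 1 swap velocities; positions: p0=44/7 p1=44/7 p2=51/7 p3=138/7; velocities now: v0=-4 v1=3 v2=-4 v3=4
Collision at t=4/7: particles 1 and 2 swap velocities; positions: p0=40/7 p1=47/7 p2=47/7 p3=142/7; velocities now: v0=-4 v1=-4 v2=3 v3=4
Advance to t=1 (no further collisions before then); velocities: v0=-4 v1=-4 v2=3 v3=4; positions = 4 5 8 22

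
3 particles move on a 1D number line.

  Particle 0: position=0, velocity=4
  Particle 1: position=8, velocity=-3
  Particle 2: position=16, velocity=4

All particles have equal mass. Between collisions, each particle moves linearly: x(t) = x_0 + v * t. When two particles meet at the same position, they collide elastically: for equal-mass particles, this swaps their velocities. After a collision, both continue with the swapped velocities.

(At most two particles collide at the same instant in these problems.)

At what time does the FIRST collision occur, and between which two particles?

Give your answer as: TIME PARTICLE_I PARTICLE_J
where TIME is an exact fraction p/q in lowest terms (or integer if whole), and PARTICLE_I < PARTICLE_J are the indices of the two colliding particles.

Pair (0,1): pos 0,8 vel 4,-3 -> gap=8, closing at 7/unit, collide at t=8/7
Pair (1,2): pos 8,16 vel -3,4 -> not approaching (rel speed -7 <= 0)
Earliest collision: t=8/7 between 0 and 1

Answer: 8/7 0 1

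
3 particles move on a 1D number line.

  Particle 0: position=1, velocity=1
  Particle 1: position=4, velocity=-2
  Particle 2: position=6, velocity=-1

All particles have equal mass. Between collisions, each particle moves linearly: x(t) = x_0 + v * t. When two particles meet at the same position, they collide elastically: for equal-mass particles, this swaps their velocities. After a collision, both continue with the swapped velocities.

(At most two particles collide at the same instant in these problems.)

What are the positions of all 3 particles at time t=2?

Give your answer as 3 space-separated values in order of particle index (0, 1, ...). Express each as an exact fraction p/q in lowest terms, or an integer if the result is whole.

Collision at t=1: particles 0 and 1 swap velocities; positions: p0=2 p1=2 p2=5; velocities now: v0=-2 v1=1 v2=-1
Advance to t=2 (no further collisions before then); velocities: v0=-2 v1=1 v2=-1; positions = 0 3 4

Answer: 0 3 4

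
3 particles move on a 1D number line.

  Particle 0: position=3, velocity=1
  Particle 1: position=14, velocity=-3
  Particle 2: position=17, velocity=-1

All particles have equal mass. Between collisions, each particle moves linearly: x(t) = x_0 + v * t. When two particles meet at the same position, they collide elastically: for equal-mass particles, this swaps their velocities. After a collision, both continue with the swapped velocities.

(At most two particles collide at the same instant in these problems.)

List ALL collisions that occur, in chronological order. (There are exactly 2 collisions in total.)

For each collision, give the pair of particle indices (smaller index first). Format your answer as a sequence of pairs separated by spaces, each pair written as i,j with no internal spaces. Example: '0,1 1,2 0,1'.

Answer: 0,1 1,2

Derivation:
Collision at t=11/4: particles 0 and 1 swap velocities; positions: p0=23/4 p1=23/4 p2=57/4; velocities now: v0=-3 v1=1 v2=-1
Collision at t=7: particles 1 and 2 swap velocities; positions: p0=-7 p1=10 p2=10; velocities now: v0=-3 v1=-1 v2=1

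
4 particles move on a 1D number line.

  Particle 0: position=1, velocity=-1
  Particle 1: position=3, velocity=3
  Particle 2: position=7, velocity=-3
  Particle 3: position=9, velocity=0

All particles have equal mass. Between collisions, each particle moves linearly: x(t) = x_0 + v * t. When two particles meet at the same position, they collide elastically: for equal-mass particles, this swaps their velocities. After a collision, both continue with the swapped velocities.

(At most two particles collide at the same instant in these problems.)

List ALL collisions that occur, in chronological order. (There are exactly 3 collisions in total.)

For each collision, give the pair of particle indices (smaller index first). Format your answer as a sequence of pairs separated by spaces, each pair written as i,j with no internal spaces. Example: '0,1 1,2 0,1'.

Collision at t=2/3: particles 1 and 2 swap velocities; positions: p0=1/3 p1=5 p2=5 p3=9; velocities now: v0=-1 v1=-3 v2=3 v3=0
Collision at t=2: particles 2 and 3 swap velocities; positions: p0=-1 p1=1 p2=9 p3=9; velocities now: v0=-1 v1=-3 v2=0 v3=3
Collision at t=3: particles 0 and 1 swap velocities; positions: p0=-2 p1=-2 p2=9 p3=12; velocities now: v0=-3 v1=-1 v2=0 v3=3

Answer: 1,2 2,3 0,1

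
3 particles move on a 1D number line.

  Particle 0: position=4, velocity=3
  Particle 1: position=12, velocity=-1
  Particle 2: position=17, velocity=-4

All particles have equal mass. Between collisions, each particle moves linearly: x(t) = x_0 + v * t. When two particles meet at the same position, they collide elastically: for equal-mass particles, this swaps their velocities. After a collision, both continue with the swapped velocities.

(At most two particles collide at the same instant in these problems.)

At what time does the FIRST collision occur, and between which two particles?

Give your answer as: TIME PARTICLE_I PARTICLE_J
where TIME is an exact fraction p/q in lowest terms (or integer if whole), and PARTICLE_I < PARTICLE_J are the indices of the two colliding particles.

Pair (0,1): pos 4,12 vel 3,-1 -> gap=8, closing at 4/unit, collide at t=2
Pair (1,2): pos 12,17 vel -1,-4 -> gap=5, closing at 3/unit, collide at t=5/3
Earliest collision: t=5/3 between 1 and 2

Answer: 5/3 1 2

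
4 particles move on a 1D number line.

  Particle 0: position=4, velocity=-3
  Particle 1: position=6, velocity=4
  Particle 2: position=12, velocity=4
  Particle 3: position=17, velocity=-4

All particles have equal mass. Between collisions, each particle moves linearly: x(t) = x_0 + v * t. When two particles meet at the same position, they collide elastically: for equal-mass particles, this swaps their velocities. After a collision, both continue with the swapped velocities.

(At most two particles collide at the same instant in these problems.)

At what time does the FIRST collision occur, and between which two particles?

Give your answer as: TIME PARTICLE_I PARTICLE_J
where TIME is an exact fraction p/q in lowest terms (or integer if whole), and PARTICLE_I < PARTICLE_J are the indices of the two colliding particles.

Answer: 5/8 2 3

Derivation:
Pair (0,1): pos 4,6 vel -3,4 -> not approaching (rel speed -7 <= 0)
Pair (1,2): pos 6,12 vel 4,4 -> not approaching (rel speed 0 <= 0)
Pair (2,3): pos 12,17 vel 4,-4 -> gap=5, closing at 8/unit, collide at t=5/8
Earliest collision: t=5/8 between 2 and 3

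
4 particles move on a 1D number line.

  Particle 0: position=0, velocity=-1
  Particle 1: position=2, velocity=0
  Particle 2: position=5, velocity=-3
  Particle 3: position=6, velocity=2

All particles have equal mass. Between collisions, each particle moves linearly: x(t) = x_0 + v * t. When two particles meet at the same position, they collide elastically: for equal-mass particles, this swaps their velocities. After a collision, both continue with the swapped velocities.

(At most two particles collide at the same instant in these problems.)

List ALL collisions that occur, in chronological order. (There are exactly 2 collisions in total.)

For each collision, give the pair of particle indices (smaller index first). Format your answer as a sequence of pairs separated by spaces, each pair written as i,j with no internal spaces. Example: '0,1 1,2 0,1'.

Collision at t=1: particles 1 and 2 swap velocities; positions: p0=-1 p1=2 p2=2 p3=8; velocities now: v0=-1 v1=-3 v2=0 v3=2
Collision at t=5/2: particles 0 and 1 swap velocities; positions: p0=-5/2 p1=-5/2 p2=2 p3=11; velocities now: v0=-3 v1=-1 v2=0 v3=2

Answer: 1,2 0,1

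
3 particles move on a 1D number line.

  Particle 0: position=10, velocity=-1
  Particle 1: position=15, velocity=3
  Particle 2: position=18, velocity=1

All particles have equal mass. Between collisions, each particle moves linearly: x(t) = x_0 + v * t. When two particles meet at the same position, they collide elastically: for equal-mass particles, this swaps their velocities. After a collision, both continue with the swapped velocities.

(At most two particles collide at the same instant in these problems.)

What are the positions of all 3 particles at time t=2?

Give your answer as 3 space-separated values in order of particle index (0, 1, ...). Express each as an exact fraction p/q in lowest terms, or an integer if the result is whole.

Collision at t=3/2: particles 1 and 2 swap velocities; positions: p0=17/2 p1=39/2 p2=39/2; velocities now: v0=-1 v1=1 v2=3
Advance to t=2 (no further collisions before then); velocities: v0=-1 v1=1 v2=3; positions = 8 20 21

Answer: 8 20 21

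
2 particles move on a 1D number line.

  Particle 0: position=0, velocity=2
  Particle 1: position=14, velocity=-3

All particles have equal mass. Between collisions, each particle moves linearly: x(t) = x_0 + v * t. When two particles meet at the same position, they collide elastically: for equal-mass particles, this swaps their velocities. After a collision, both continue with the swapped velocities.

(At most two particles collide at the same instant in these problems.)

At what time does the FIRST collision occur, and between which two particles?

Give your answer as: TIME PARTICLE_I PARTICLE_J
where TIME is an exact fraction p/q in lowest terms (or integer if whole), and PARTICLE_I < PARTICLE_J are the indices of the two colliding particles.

Pair (0,1): pos 0,14 vel 2,-3 -> gap=14, closing at 5/unit, collide at t=14/5
Earliest collision: t=14/5 between 0 and 1

Answer: 14/5 0 1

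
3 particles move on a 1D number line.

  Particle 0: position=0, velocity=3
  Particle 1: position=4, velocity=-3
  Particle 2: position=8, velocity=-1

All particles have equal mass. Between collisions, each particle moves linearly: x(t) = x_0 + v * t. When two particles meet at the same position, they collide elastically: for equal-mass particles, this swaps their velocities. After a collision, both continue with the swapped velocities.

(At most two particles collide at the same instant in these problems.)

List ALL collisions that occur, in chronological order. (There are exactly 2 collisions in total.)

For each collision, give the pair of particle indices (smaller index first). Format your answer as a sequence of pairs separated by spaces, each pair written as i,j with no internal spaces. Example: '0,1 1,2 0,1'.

Answer: 0,1 1,2

Derivation:
Collision at t=2/3: particles 0 and 1 swap velocities; positions: p0=2 p1=2 p2=22/3; velocities now: v0=-3 v1=3 v2=-1
Collision at t=2: particles 1 and 2 swap velocities; positions: p0=-2 p1=6 p2=6; velocities now: v0=-3 v1=-1 v2=3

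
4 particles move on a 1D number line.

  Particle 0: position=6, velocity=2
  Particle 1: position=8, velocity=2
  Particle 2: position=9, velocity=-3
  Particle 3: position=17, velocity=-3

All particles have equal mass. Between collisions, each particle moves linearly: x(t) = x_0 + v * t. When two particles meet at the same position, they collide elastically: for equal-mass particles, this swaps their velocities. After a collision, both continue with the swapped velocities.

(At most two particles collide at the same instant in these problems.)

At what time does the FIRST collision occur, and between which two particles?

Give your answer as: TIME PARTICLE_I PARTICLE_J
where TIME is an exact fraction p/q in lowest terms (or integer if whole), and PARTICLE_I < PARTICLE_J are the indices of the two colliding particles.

Answer: 1/5 1 2

Derivation:
Pair (0,1): pos 6,8 vel 2,2 -> not approaching (rel speed 0 <= 0)
Pair (1,2): pos 8,9 vel 2,-3 -> gap=1, closing at 5/unit, collide at t=1/5
Pair (2,3): pos 9,17 vel -3,-3 -> not approaching (rel speed 0 <= 0)
Earliest collision: t=1/5 between 1 and 2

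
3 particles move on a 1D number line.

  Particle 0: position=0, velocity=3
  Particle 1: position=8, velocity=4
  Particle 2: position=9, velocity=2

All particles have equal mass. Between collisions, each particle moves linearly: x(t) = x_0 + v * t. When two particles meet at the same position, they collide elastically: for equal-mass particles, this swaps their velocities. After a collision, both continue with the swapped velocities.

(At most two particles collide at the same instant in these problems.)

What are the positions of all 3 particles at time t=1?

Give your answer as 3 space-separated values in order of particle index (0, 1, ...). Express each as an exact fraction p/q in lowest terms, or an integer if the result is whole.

Answer: 3 11 12

Derivation:
Collision at t=1/2: particles 1 and 2 swap velocities; positions: p0=3/2 p1=10 p2=10; velocities now: v0=3 v1=2 v2=4
Advance to t=1 (no further collisions before then); velocities: v0=3 v1=2 v2=4; positions = 3 11 12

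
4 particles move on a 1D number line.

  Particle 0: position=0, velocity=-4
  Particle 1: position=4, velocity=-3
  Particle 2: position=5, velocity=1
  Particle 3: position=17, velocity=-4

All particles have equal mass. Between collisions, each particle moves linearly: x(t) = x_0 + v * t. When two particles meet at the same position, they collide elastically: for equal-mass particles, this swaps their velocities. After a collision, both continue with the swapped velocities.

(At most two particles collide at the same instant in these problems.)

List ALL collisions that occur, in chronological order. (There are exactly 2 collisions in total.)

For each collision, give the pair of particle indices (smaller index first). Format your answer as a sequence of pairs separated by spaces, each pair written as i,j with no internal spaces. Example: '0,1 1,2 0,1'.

Collision at t=12/5: particles 2 and 3 swap velocities; positions: p0=-48/5 p1=-16/5 p2=37/5 p3=37/5; velocities now: v0=-4 v1=-3 v2=-4 v3=1
Collision at t=13: particles 1 and 2 swap velocities; positions: p0=-52 p1=-35 p2=-35 p3=18; velocities now: v0=-4 v1=-4 v2=-3 v3=1

Answer: 2,3 1,2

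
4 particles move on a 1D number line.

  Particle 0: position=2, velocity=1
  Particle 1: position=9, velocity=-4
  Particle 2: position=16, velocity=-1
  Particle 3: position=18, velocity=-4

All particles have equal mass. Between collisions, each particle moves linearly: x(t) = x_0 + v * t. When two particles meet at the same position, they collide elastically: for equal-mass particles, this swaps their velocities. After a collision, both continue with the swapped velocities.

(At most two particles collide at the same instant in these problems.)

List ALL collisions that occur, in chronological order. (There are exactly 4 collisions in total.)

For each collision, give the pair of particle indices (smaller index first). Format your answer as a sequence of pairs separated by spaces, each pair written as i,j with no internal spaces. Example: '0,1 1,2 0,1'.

Answer: 2,3 0,1 1,2 2,3

Derivation:
Collision at t=2/3: particles 2 and 3 swap velocities; positions: p0=8/3 p1=19/3 p2=46/3 p3=46/3; velocities now: v0=1 v1=-4 v2=-4 v3=-1
Collision at t=7/5: particles 0 and 1 swap velocities; positions: p0=17/5 p1=17/5 p2=62/5 p3=73/5; velocities now: v0=-4 v1=1 v2=-4 v3=-1
Collision at t=16/5: particles 1 and 2 swap velocities; positions: p0=-19/5 p1=26/5 p2=26/5 p3=64/5; velocities now: v0=-4 v1=-4 v2=1 v3=-1
Collision at t=7: particles 2 and 3 swap velocities; positions: p0=-19 p1=-10 p2=9 p3=9; velocities now: v0=-4 v1=-4 v2=-1 v3=1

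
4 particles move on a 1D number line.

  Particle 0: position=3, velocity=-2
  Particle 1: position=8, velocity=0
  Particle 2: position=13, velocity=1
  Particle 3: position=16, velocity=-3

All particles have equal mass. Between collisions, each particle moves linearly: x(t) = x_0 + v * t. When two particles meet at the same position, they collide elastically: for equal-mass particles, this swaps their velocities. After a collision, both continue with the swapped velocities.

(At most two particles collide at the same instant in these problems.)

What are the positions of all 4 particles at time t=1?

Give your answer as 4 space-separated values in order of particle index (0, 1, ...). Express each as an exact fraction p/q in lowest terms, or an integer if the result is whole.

Collision at t=3/4: particles 2 and 3 swap velocities; positions: p0=3/2 p1=8 p2=55/4 p3=55/4; velocities now: v0=-2 v1=0 v2=-3 v3=1
Advance to t=1 (no further collisions before then); velocities: v0=-2 v1=0 v2=-3 v3=1; positions = 1 8 13 14

Answer: 1 8 13 14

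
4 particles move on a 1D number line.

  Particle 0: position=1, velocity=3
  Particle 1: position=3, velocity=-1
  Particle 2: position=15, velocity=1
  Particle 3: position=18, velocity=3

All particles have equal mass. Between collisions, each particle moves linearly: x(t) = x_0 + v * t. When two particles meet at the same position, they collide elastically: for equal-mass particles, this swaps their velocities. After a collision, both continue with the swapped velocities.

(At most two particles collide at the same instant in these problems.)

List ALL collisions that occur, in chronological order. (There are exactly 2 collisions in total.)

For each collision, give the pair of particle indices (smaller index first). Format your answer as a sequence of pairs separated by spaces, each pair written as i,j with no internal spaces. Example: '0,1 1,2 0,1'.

Answer: 0,1 1,2

Derivation:
Collision at t=1/2: particles 0 and 1 swap velocities; positions: p0=5/2 p1=5/2 p2=31/2 p3=39/2; velocities now: v0=-1 v1=3 v2=1 v3=3
Collision at t=7: particles 1 and 2 swap velocities; positions: p0=-4 p1=22 p2=22 p3=39; velocities now: v0=-1 v1=1 v2=3 v3=3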